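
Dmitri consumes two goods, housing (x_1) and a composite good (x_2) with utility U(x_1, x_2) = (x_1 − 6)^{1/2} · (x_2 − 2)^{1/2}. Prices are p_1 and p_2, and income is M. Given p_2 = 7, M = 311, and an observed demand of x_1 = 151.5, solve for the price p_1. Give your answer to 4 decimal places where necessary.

Let x_1' = x_1−6, x_2' = x_2−2. MRS = x_2'/x_1' = p_1/p_2.
Substituting into the budget: x_1* = 6 + 0.5·(M − 6·p_1 − 2·p_2)/p_1, and x_2* = 2 + 0.5·(…)/p_2.
Set x_1* = 151.5 in the demand function and solve for p_1: p_1 = 1.

p_1 = 1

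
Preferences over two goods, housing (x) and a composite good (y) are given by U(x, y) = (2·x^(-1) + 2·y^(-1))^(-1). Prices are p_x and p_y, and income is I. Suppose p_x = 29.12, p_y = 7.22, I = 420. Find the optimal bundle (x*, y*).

From the CES first-order condition, (y/x)^(2) = p_x/p_y.
Hence y/x = (p_x/p_y)^(1/(2)), i.e. raised to the 0.5 power.
With the ratio pinned down, the budget gives x* = I/(p_x + p_y·(y/x)) and y* = (y/x)·x*.
Numerically y/x = 2.008293, so x* = 420/(29.12 + 7.22·2.008293) = 9.6286 and y* = 2.008293·9.6286 = 19.3371.

x* = 9.6286, y* = 19.3371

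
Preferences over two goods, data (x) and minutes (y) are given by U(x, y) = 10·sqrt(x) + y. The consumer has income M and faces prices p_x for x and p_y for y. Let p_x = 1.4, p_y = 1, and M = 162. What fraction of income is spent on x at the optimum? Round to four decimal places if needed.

share on x = 0.1102

Utility is quasi-linear in y; the FOC for x is 5/√x = p_x/p_y.
Solve: √x = 5·p_y/p_x, so x*(p_x,p_y) = (5·p_y/p_x)², and y* = (M − p_x·x*)/p_y.
Plugging in: x* = (5·1/1.4)² = 12.7551, y* = 144.1429.
Expenditure on x: 1.4·12.7551 = 17.8571; share = 0.1102.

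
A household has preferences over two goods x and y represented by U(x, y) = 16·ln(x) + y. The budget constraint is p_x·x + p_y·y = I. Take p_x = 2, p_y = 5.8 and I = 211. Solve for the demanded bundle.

Set MRS = p_x/p_y: (16/x)/1 = p_x/p_y.
So x*(p_x,p_y) = 16·p_y/p_x, independent of income; and y* = (I − 16·p_y)/p_y.
At the given prices: x* = 16·5.8/2 = 46.4, and y* = 20.3793.

x* = 46.4, y* = 20.3793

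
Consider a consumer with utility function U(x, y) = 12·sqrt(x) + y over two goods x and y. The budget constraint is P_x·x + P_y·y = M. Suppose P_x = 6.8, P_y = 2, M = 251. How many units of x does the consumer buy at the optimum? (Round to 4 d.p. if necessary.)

MU_x = 6/√x, MU_y = 1. Tangency: 6/√x = P_x/P_y.
Thus x* = (6·P_y/P_x)² — independent of M — with the rest of income spent on y.
Plugging in: x* = (6·2/6.8)² = 3.1142.

x* = 3.1142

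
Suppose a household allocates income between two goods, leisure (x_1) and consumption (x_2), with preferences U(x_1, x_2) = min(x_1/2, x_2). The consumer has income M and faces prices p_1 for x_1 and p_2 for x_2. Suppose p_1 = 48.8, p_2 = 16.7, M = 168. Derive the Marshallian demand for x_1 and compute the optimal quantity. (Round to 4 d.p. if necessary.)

With perfect complements, no substitution: consume in ratio x_1:x_2 = 2:1.
Budget: p_1·x_1 + p_2·(1/2)·x_1 = M, so (2·p_1 + p_2)·x_1 = 2·M.
Demand: x_1*(p_1,p_2,M) = 2·M/(2·p_1 + p_2), x_2* = M/(2·p_1 + p_2).
Here 2·48.8 + 16.7 = 114.3, giving x_1* = 2.9396.

x_1* = 2.9396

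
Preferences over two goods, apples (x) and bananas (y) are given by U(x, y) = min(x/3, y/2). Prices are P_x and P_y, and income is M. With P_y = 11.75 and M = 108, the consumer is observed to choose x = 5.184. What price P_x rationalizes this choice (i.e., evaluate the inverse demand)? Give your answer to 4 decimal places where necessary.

Leontief preferences: the optimum is at the kink where x/3 = y/2, i.e. y = (2/3)·x.
Budget: P_x·x + P_y·(2/3)·x = M, so (3·P_x + 2·P_y)·x = 3·M.
Demand: x*(P_x,P_y,M) = 3·M/(3·P_x + 2·P_y), y* = 2·M/(3·P_x + 2·P_y).
Set x* = 5.184 in the demand function and solve for P_x: P_x = 13.

P_x = 13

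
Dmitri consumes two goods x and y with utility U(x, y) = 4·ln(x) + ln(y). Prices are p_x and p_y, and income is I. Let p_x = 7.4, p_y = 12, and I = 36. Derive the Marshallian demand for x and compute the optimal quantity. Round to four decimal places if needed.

Demand: x*(p_x,p_y,I) = 0.8·I/p_x and y* = 0.2·I/p_y.
At p_x=7.4, p_y=12, I=36: x* = 0.8·36/7.4 = 3.8919.

x* = 3.8919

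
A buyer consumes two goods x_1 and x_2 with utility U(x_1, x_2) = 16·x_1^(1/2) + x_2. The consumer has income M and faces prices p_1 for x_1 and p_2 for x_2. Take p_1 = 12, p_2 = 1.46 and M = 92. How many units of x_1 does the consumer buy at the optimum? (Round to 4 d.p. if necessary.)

MU_x_1 = 8/√x_1, MU_x_2 = 1. Tangency: 8/√x_1 = p_1/p_2.
Thus x_1* = (8·p_2/p_1)² — independent of M — with the rest of income spent on x_2.
Plugging in: x_1* = (8·1.46/12)² = 0.9474.

x_1* = 0.9474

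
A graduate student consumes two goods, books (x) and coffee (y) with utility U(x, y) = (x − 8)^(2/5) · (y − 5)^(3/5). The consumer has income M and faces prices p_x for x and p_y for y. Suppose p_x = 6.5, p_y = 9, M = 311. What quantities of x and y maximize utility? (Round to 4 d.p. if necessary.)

x* = 21.1692, y* = 19.2667

This is Cobb-Douglas in (x−8, y−5): tangency gives 0.4·p_y·(y−5) = 0.6·p_x·(x−8).
After buying the subsistence bundle (8, 5), a share 0.4 of the remaining income goes to x: x* = 8 + 0.4·(M − 8p_x − 5p_y)/p_x.
Discretionary income = 311 − 8·6.5 − 5·9 = 214; x* = 8 + 0.4·214/6.5 = 21.1692; y* = 5 + 0.6·214/9 = 19.2667.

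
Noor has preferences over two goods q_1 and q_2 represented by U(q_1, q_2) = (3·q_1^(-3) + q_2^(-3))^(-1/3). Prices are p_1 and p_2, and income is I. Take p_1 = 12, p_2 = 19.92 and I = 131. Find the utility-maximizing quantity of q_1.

q_1* = 5.1708

MRS = MU_q_1/MU_q_2 = 3·(q_2/q_1)^(4). Set equal to p_1/p_2.
Hence q_2/q_1 = ((1/3)·p_1/p_2)^(1/(4)), i.e. raised to the 0.25 power.
Substitute q_2 = (q_2/q_1)·q_1 into the budget: q_1* = I/(p_1 + p_2·(q_2/q_1)).
Numerically q_2/q_1 = 0.669411, so q_1* = 131/(12 + 19.92·0.669411) = 5.1708.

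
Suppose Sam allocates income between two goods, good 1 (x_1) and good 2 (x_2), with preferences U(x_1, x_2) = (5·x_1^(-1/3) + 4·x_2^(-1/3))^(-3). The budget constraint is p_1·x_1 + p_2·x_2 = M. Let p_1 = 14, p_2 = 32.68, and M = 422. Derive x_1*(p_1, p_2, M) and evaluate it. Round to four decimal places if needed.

MRS = MU_x_1/MU_x_2 = (5/4)·(x_2/x_1)^(4/3). Set equal to p_1/p_2.
Hence x_2/x_1 = ((4/5)·p_1/p_2)^(1/(4/3)), i.e. raised to the 0.75 power.
With the ratio pinned down, the budget gives x_1* = M/(p_1 + p_2·(x_2/x_1)) and x_2* = (x_2/x_1)·x_1*.
Numerically x_2/x_1 = 0.447922, so x_1* = 422/(14 + 32.68·0.447922) = 14.7356.

x_1* = 14.7356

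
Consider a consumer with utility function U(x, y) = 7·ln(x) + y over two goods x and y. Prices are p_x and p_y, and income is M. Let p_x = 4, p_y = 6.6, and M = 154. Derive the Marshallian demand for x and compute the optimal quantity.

x* = 11.55

MU_x = 7/x, MU_y = 1. Tangency: 7/x = p_x/p_y.
So x*(p_x,p_y) = 7·p_y/p_x, independent of income; and y* = (M − 7·p_y)/p_y.
At the given prices: x* = 7·6.6/4 = 11.55.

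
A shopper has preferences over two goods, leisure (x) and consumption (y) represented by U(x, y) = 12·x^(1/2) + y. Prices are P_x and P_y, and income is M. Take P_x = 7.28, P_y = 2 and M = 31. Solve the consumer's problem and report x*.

Utility is quasi-linear in y; the FOC for x is 6/√x = P_x/P_y.
Solve: √x = 6·P_y/P_x, so x*(P_x,P_y) = (6·P_y/P_x)², and y* = (M − P_x·x*)/P_y.
Plugging in: x* = (6·2/7.28)² = 2.7171.

x* = 2.7171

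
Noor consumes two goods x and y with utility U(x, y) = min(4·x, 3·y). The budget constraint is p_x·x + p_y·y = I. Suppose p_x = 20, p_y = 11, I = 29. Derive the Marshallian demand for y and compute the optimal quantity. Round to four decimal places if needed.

y* = 1.1154

With perfect complements, no substitution: consume in ratio x:y = 3:4.
Budget: p_x·x + p_y·(4/3)·x = I, so (3·p_x + 4·p_y)·x = 3·I.
Demand: x*(p_x,p_y,I) = 3·I/(3·p_x + 4·p_y), y* = 4·I/(3·p_x + 4·p_y).
Here 3·20 + 4·11 = 104, giving y* = 1.1154.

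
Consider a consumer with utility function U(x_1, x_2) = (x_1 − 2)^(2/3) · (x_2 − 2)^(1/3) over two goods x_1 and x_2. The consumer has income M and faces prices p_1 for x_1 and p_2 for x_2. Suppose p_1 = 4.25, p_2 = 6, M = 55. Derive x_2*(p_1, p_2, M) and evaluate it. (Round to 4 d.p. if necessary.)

x_2* = 3.9167

This is Cobb-Douglas in (x_1−2, x_2−2): tangency gives 2/3·p_2·(x_2−2) = 1/3·p_1·(x_1−2).
Substituting into the budget: x_1* = 2 + 2/3·(M − 2·p_1 − 2·p_2)/p_1, and x_2* = 2 + 1/3·(…)/p_2.
Discretionary income = 55 − 2·4.25 − 2·6 = 34.5; x_2* = 2 + 1/3·34.5/6 = 3.9167.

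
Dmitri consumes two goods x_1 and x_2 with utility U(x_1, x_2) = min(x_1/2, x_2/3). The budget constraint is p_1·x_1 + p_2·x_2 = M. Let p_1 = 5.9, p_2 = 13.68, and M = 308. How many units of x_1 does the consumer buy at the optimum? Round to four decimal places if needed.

x_1* = 11.6578

Demand: x_1*(p_1,p_2,M) = 2·M/(2·p_1 + 3·p_2), x_2* = 3·M/(2·p_1 + 3·p_2).
Here 2·5.9 + 3·13.68 = 52.84, giving x_1* = 11.6578.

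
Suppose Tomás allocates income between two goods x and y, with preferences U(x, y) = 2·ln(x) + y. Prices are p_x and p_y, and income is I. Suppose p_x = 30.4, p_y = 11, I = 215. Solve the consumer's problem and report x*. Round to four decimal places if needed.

Set MRS = p_x/p_y: (2/x)/1 = p_x/p_y.
So x*(p_x,p_y) = 2·p_y/p_x, independent of income; and y* = (I − 2·p_y)/p_y.
At the given prices: x* = 2·11/30.4 = 0.7237.

x* = 0.7237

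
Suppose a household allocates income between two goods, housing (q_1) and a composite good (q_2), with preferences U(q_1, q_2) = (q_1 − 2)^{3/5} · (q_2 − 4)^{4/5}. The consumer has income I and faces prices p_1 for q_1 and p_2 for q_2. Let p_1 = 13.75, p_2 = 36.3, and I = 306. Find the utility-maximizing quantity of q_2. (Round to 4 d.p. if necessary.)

Discretionary income = 306 − 2·13.75 − 4·36.3 = 133.3; q_2* = 4 + 4/7·133.3/36.3 = 6.0984.

q_2* = 6.0984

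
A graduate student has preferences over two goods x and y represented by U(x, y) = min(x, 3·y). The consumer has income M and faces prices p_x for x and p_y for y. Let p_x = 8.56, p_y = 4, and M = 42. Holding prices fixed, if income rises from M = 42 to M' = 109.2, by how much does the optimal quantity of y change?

Δy* = 2.2642

Demand: x*(p_x,p_y,M) = 3·M/(3·p_x + p_y), y* = M/(3·p_x + p_y).
Here 3·8.56 + 4 = 29.68, giving y* = 1.4151.
At M' = 109.2: y* = 3.6792. Change: 3.6792 − 1.4151 = 2.2642.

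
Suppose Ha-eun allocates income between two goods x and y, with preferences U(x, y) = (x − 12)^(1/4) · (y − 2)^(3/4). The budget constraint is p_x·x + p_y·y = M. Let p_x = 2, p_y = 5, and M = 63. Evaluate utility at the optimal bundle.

This is Cobb-Douglas in (x−12, y−2): tangency gives 0.25·p_y·(y−2) = 0.75·p_x·(x−12).
Substituting into the budget: x* = 12 + 0.25·(M − 12·p_x − 2·p_y)/p_x, and y* = 2 + 0.75·(…)/p_y.
Discretionary income = 63 − 12·2 − 2·5 = 29; x* = 12 + 0.25·29/2 = 15.625; y* = 2 + 0.75·29/5 = 6.35.
Utility at the optimum: U(15.625, 6.35) = 4.1562.

V = 4.1562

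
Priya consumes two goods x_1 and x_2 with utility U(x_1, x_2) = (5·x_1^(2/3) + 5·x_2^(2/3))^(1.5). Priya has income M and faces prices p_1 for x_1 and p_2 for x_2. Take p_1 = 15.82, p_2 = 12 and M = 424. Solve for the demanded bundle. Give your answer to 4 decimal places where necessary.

MU_x_1 ∝ 5·x_1^(-1/3), MU_x_2 ∝ 5·x_2^(-1/3), so MRS = (x_2/x_1)^(1/3) = p_1/p_2.
Solve for the ratio: x_2/x_1 = [p_1/p_2]^(3).
With the ratio pinned down, the budget gives x_1* = M/(p_1 + p_2·(x_2/x_1)) and x_2* = (x_2/x_1)·x_1*.
Numerically x_2/x_1 = 2.291267, so x_1* = 424/(15.82 + 12·2.291267) = 9.7887 and x_2* = 2.291267·9.7887 = 22.4285.

x_1* = 9.7887, x_2* = 22.4285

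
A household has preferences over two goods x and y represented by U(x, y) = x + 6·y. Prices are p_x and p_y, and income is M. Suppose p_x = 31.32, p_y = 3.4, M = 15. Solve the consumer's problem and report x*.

Linear utility — the consumer picks whichever good has higher MU/price: 1/31.32 = 0.0319 vs 6/3.4 = 1.7647.
y gives more utility per dollar, so spend all income on y: y* = M/p_y, x* = 0.
Numerically: x* = 0, y* = 4.4118.

x* = 0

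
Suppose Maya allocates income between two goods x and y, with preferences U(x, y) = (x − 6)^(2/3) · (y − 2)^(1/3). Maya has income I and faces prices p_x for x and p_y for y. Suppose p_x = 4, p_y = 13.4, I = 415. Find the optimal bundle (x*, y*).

x* = 66.7, y* = 11.0597

Let x' = x−6, y' = y−2. MRS = 2·y'/x' = p_x/p_y.
Substituting into the budget: x* = 6 + 2/3·(I − 6·p_x − 2·p_y)/p_x, and y* = 2 + 1/3·(…)/p_y.
Discretionary income = 415 − 6·4 − 2·13.4 = 364.2; x* = 6 + 2/3·364.2/4 = 66.7; y* = 2 + 1/3·364.2/13.4 = 11.0597.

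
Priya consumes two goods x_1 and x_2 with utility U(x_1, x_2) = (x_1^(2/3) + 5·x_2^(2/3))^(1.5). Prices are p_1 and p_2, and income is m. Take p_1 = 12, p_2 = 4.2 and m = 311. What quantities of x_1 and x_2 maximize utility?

MU_x_1 ∝ x_1^(-1/3), MU_x_2 ∝ 5·x_2^(-1/3), so MRS = (1/5)·(x_2/x_1)^(1/3) = p_1/p_2.
Hence x_2/x_1 = (5·p_1/p_2)^(1/(1/3)), i.e. raised to the 3 power.
With the ratio pinned down, the budget gives x_1* = m/(p_1 + p_2·(x_2/x_1)) and x_2* = (x_2/x_1)·x_1*.
Numerically x_2/x_1 = 2915.451895, so x_1* = 311/(12 + 4.2·2915.451895) = 0.0254 and x_2* = 2915.451895·0.0254 = 73.9751.

x_1* = 0.0254, x_2* = 73.9751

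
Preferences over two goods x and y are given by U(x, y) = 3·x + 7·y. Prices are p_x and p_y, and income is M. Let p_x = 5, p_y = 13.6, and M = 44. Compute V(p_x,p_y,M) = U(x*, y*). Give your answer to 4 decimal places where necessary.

V = 26.4

Linear utility — the consumer picks whichever good has higher MU/price: 3/5 = 0.6 vs 7/13.6 = 0.5147.
x gives more utility per dollar, so spend all income on x: x* = M/p_x, y* = 0.
Numerically: x* = 8.8, y* = 0.
Utility at the optimum: U(8.8, 0) = 26.4.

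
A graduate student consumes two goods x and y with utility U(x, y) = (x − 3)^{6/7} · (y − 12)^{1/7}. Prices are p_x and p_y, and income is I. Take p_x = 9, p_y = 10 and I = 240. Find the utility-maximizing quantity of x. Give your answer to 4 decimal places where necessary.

x* = 11.8571

Let x' = x−3, y' = y−12. MRS = 6·y'/x' = p_x/p_y.
After buying the subsistence bundle (3, 12), a share 6/7 of the remaining income goes to x: x* = 3 + 6/7·(I − 3p_x − 12p_y)/p_x.
Discretionary income = 240 − 3·9 − 12·10 = 93; x* = 3 + 6/7·93/9 = 11.8571.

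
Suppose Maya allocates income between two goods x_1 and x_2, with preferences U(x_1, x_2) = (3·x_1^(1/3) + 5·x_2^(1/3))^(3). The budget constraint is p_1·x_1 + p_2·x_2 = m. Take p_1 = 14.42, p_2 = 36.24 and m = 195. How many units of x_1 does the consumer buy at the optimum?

x_1* = 5.7367

MU_x_1 ∝ 3·x_1^(-2/3), MU_x_2 ∝ 5·x_2^(-2/3), so MRS = (3/5)·(x_2/x_1)^(2/3) = p_1/p_2.
Hence x_2/x_1 = ((5/3)·p_1/p_2)^(1/(2/3)), i.e. raised to the 1.5 power.
With the ratio pinned down, the budget gives x_1* = m/(p_1 + p_2·(x_2/x_1)) and x_2* = (x_2/x_1)·x_1*.
Numerically x_2/x_1 = 0.540056, so x_1* = 195/(14.42 + 36.24·0.540056) = 5.7367.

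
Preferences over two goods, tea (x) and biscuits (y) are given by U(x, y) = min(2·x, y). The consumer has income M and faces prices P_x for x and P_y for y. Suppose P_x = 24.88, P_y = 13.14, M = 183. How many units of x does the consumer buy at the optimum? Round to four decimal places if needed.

x* = 3.577

With perfect complements, no substitution: consume in ratio x:y = 1:2.
Budget: P_x·x + P_y·2·x = M, so (P_x + 2·P_y)·x = M.
Demand: x*(P_x,P_y,M) = M/(P_x + 2·P_y), y* = 2·M/(P_x + 2·P_y).
Here 24.88 + 2·13.14 = 51.16, giving x* = 3.577.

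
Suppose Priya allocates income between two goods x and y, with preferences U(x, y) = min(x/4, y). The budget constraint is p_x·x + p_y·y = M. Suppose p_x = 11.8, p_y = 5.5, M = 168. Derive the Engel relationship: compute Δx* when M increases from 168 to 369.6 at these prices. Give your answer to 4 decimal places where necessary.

Leontief preferences: the optimum is at the kink where x/4 = y/1, i.e. y = (1/4)·x.
Budget: p_x·x + p_y·(1/4)·x = M, so (4·p_x + p_y)·x = 4·M.
Demand: x*(p_x,p_y,M) = 4·M/(4·p_x + p_y), y* = M/(4·p_x + p_y).
Here 4·11.8 + 5.5 = 52.7, giving x* = 12.7514.
At M' = 369.6: x* = 28.0531. Change: 28.0531 − 12.7514 = 15.3017.

Δx* = 15.3017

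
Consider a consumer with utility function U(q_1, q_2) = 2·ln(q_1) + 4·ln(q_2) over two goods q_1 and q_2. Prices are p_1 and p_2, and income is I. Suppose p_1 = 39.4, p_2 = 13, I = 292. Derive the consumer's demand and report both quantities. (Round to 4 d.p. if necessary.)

q_1* = 2.4704, q_2* = 14.9744

Tangency: MRS = (1/2)·q_2/q_1 = p_1/p_2.
Rearranging, p_2·q_2 = 2·p_1·q_1. Substituting into the budget gives p_1·q_1·(1 + 2) = I.
Demand: q_1*(p_1,p_2,I) = 1/3·I/p_1 and q_2* = 2/3·I/p_2.
At p_1=39.4, p_2=13, I=292: q_1* = 1/3·292/39.4 = 2.4704, q_2* = 14.9744.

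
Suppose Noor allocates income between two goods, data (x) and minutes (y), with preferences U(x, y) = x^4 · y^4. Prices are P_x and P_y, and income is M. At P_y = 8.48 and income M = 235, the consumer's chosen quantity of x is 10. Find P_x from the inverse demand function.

P_x = 11.75

MU_x/MU_y = (4·y)/(4·x); tangency sets this equal to P_x/P_y.
Rearranging, P_y·y = P_x·x. Substituting into the budget gives P_x·x·(1 + 1) = M.
Demand: x*(P_x,P_y,M) = 0.5·M/P_x and y* = 0.5·M/P_y.
Set x* = 10 in the demand function and solve for P_x: P_x = 11.75.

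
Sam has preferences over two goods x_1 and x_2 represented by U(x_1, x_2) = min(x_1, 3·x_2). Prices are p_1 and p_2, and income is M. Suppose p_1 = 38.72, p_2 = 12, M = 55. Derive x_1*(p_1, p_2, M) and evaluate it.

x_1* = 1.2875

With perfect complements, no substitution: consume in ratio x_1:x_2 = 3:1.
Budget: p_1·x_1 + p_2·(1/3)·x_1 = M, so (3·p_1 + p_2)·x_1 = 3·M.
Demand: x_1*(p_1,p_2,M) = 3·M/(3·p_1 + p_2), x_2* = M/(3·p_1 + p_2).
Here 3·38.72 + 12 = 128.16, giving x_1* = 1.2875.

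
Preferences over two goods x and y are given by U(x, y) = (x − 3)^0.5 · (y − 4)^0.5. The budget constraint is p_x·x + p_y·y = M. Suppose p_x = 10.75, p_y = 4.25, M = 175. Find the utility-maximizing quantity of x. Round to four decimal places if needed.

After buying the subsistence bundle (3, 4), a share 0.5 of the remaining income goes to x: x* = 3 + 0.5·(M − 3p_x − 4p_y)/p_x.
Discretionary income = 175 − 3·10.75 − 4·4.25 = 125.75; x* = 3 + 0.5·125.75/10.75 = 8.8488.

x* = 8.8488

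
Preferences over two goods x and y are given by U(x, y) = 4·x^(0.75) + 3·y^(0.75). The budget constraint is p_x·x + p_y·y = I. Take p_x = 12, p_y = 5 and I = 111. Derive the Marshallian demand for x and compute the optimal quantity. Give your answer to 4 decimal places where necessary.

x* = 1.7213

From the CES first-order condition, (4/3)·(y/x)^(0.25) = p_x/p_y.
Solve for the ratio: y/x = [(3/4)·p_x/p_y]^(4).
Substitute y = (y/x)·x into the budget: x* = I/(p_x + p_y·(y/x)).
Numerically y/x = 10.4976, so x* = 111/(12 + 5·10.4976) = 1.7213.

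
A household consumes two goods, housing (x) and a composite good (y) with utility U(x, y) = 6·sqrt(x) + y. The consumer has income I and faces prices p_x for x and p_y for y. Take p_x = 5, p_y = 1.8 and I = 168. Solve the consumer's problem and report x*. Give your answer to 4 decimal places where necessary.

x* = 1.1664

Set MRS = p_x/p_y: 3·x^(−1/2) = p_x/p_y.
Thus x* = (3·p_y/p_x)² — independent of I — with the rest of income spent on y.
Plugging in: x* = (3·1.8/5)² = 1.1664.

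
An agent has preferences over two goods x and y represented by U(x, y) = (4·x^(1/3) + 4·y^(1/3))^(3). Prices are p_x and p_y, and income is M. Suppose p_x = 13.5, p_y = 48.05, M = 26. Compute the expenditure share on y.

share on y = 0.3464

MRS = MU_x/MU_y = (y/x)^(2/3). Set equal to p_x/p_y.
Hence y/x = (p_x/p_y)^(1/(2/3)), i.e. raised to the 1.5 power.
Substitute y = (y/x)·x into the budget: x* = M/(p_x + p_y·(y/x)).
Numerically y/x = 0.148923, so x* = 26/(13.5 + 48.05·0.148923) = 1.2587 and y* = 0.148923·1.2587 = 0.1875.
Expenditure on y: 48.05·0.1875 = 9.0071; share = 0.3464.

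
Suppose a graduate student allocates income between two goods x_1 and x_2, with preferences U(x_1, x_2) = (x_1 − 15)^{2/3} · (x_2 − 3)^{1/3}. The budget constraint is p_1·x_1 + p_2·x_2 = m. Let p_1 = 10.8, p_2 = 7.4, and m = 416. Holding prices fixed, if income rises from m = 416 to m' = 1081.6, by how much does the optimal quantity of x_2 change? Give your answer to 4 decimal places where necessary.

This is Cobb-Douglas in (x_1−15, x_2−3): tangency gives 2/3·p_2·(x_2−3) = 1/3·p_1·(x_1−15).
After buying the subsistence bundle (15, 3), a share 2/3 of the remaining income goes to x_1: x_1* = 15 + 2/3·(m − 15p_1 − 3p_2)/p_1.
Discretionary income = 416 − 15·10.8 − 3·7.4 = 231.8; x_2* = 3 + 1/3·231.8/7.4 = 13.4414.
At m' = 1081.6: x_2* = 43.4234. Change: 43.4234 − 13.4414 = 29.982.

Δx_2* = 29.982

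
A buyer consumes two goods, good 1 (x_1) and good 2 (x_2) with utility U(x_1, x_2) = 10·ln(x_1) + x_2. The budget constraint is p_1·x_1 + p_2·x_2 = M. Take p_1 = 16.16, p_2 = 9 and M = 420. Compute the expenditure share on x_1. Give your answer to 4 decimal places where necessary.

share on x_1 = 0.2143

Set MRS = p_1/p_2: (10/x_1)/1 = p_1/p_2.
So x_1*(p_1,p_2) = 10·p_2/p_1, independent of income; and x_2* = (M − 10·p_2)/p_2.
At the given prices: x_1* = 10·9/16.16 = 5.5693, and x_2* = 36.6667.
Expenditure on x_1: 16.16·5.5693 = 90; share = 0.2143.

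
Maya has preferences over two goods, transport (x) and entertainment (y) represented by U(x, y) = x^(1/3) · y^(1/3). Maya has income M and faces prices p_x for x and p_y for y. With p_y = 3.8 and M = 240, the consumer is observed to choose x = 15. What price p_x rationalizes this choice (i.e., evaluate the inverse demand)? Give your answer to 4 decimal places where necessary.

p_x = 8

Tangency: MRS = y/x = p_x/p_y.
Rearranging, p_y·y = p_x·x. Substituting into the budget gives p_x·x·(1 + 1) = M.
Demand: x*(p_x,p_y,M) = 0.5·M/p_x and y* = 0.5·M/p_y.
Set x* = 15 in the demand function and solve for p_x: p_x = 8.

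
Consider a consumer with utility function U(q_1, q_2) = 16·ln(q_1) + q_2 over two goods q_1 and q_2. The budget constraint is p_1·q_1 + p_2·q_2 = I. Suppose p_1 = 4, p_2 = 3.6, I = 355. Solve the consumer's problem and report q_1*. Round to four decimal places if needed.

So q_1*(p_1,p_2) = 16·p_2/p_1, independent of income; and q_2* = (I − 16·p_2)/p_2.
At the given prices: q_1* = 16·3.6/4 = 14.4.

q_1* = 14.4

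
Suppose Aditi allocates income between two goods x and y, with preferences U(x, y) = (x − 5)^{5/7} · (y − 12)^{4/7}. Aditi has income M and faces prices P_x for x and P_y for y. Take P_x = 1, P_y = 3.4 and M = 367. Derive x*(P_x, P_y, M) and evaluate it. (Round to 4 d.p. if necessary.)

MRS = (5/4)·(y−12)/(x−5). Tangency with P_x/P_y gives y−12 = (4/5)·(P_x/P_y)·(x−5).
Substituting into the budget: x* = 5 + 5/9·(M − 5·P_x − 12·P_y)/P_x, and y* = 12 + 4/9·(…)/P_y.
Discretionary income = 367 − 5·1 − 12·3.4 = 321.2; x* = 5 + 5/9·321.2/1 = 183.4444.

x* = 183.4444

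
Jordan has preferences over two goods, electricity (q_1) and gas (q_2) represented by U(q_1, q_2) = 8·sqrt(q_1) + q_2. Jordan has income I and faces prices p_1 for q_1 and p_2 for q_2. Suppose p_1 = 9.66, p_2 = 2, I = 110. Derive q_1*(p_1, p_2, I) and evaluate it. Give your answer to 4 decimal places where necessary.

q_1* = 0.6858

Set MRS = p_1/p_2: 4·q_1^(−1/2) = p_1/p_2.
Thus q_1* = (4·p_2/p_1)² — independent of I — with the rest of income spent on q_2.
Plugging in: q_1* = (4·2/9.66)² = 0.6858.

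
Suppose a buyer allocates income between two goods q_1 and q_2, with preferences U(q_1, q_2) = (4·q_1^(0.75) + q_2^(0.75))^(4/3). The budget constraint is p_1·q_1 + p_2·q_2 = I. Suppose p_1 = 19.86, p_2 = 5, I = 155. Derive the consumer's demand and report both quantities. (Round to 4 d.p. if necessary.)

q_1* = 6.2699, q_2* = 6.0961

Numerically q_2/q_1 = 0.972293, so q_1* = 155/(19.86 + 5·0.972293) = 6.2699 and q_2* = 0.972293·6.2699 = 6.0961.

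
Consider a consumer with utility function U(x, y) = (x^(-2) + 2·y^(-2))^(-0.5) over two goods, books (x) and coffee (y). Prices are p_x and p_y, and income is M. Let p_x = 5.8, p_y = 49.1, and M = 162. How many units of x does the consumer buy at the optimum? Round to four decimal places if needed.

x* = 4.4809

MRS = MU_x/MU_y = (1/2)·(y/x)^(3). Set equal to p_x/p_y.
Hence y/x = (2·p_x/p_y)^(1/(3)), i.e. raised to the 1/3 power.
Substitute y = (y/x)·x into the budget: x* = M/(p_x + p_y·(y/x)).
Numerically y/x = 0.618195, so x* = 162/(5.8 + 49.1·0.618195) = 4.4809.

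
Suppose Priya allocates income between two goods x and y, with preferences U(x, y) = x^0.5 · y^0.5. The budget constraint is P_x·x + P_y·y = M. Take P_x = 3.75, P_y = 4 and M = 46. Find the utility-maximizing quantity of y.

The MRS is y/x. Set MRS = P_x/P_y.
So 0.5·P_y·y = 0.5·P_x·x; combined with the budget, a share 0.5 of income goes to x.
Demand: x*(P_x,P_y,M) = 0.5·M/P_x and y* = 0.5·M/P_y.
At P_x=3.75, P_y=4, M=46: y* = 0.5·46/4 = 5.75.

y* = 5.75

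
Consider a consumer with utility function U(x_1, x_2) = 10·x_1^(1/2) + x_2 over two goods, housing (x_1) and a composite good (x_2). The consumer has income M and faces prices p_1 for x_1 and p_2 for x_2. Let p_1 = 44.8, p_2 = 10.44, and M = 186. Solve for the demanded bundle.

x_1* = 1.3576, x_2* = 11.9902

Utility is quasi-linear in x_2; the FOC for x_1 is 5/√x_1 = p_1/p_2.
Thus x_1* = (5·p_2/p_1)² — independent of M — with the rest of income spent on x_2.
Plugging in: x_1* = (5·10.44/44.8)² = 1.3576, x_2* = 11.9902.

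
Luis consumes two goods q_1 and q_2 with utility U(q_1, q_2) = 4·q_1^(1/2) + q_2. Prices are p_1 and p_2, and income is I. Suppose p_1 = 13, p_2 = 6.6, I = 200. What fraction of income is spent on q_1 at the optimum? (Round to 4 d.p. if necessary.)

Plugging in: q_1* = (2·6.6/13)² = 1.031, q_2* = 28.2723.
Expenditure on q_1: 13·1.031 = 13.4031; share = 0.067.

share on q_1 = 0.067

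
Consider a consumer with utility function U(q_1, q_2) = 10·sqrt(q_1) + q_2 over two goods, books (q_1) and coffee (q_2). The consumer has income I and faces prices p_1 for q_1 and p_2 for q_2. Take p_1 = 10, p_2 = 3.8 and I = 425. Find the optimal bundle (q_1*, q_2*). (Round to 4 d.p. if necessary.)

Thus q_1* = (5·p_2/p_1)² — independent of I — with the rest of income spent on q_2.
Plugging in: q_1* = (5·3.8/10)² = 3.61, q_2* = 102.3421.

q_1* = 3.61, q_2* = 102.3421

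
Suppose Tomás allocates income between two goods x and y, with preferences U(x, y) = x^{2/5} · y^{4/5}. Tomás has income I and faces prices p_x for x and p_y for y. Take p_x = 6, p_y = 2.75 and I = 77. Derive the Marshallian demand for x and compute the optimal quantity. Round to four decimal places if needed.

Demand: x*(p_x,p_y,I) = 1/3·I/p_x and y* = 2/3·I/p_y.
At p_x=6, p_y=2.75, I=77: x* = 1/3·77/6 = 4.2778.

x* = 4.2778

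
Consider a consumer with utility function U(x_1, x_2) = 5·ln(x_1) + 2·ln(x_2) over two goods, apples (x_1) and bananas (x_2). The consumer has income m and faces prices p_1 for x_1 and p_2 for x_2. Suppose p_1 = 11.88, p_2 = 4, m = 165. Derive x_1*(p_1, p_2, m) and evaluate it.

x_1* = 9.9206

Tangency: MRS = (5/2)·x_2/x_1 = p_1/p_2.
So 5·p_2·x_2 = 2·p_1·x_1; combined with the budget, a share 5/7 of income goes to x_1.
Demand: x_1*(p_1,p_2,m) = 5/7·m/p_1 and x_2* = 2/7·m/p_2.
At p_1=11.88, p_2=4, m=165: x_1* = 5/7·165/11.88 = 9.9206.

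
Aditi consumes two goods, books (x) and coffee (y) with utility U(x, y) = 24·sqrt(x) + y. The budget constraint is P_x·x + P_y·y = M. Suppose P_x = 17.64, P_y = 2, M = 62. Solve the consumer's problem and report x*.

x* = 1.8511

MU_x = 12/√x, MU_y = 1. Tangency: 12/√x = P_x/P_y.
Solve: √x = 12·P_y/P_x, so x*(P_x,P_y) = (12·P_y/P_x)², and y* = (M − P_x·x*)/P_y.
Plugging in: x* = (12·2/17.64)² = 1.8511.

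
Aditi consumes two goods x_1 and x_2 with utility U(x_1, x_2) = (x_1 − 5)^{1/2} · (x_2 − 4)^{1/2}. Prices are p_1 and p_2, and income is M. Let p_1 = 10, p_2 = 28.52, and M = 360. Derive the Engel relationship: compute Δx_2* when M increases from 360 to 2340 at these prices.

This is Cobb-Douglas in (x_1−5, x_2−4): tangency gives 0.5·p_2·(x_2−4) = 0.5·p_1·(x_1−5).
After buying the subsistence bundle (5, 4), a share 0.5 of the remaining income goes to x_1: x_1* = 5 + 0.5·(M − 5p_1 − 4p_2)/p_1.
Discretionary income = 360 − 5·10 − 4·28.52 = 195.92; x_2* = 4 + 0.5·195.92/28.52 = 7.4348.
At M' = 2340: x_2* = 42.1473. Change: 42.1473 − 7.4348 = 34.7125.

Δx_2* = 34.7125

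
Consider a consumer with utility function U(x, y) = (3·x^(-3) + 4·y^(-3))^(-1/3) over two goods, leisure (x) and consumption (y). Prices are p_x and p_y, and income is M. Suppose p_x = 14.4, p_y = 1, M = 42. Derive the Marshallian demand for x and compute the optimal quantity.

x* = 2.5465

MU_x ∝ 3·x^(-4), MU_y ∝ 4·y^(-4), so MRS = (3/4)·(y/x)^(4) = p_x/p_y.
Hence y/x = ((4/3)·p_x/p_y)^(1/(4)), i.e. raised to the 0.25 power.
Substitute y = (y/x)·x into the budget: x* = M/(p_x + p_y·(y/x)).
Numerically y/x = 2.09327, so x* = 42/(14.4 + 1·2.09327) = 2.5465.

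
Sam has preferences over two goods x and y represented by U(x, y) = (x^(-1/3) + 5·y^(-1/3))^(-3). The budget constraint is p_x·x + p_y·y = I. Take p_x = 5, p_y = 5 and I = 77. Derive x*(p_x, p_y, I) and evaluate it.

x* = 3.5454

With the ratio pinned down, the budget gives x* = I/(p_x + p_y·(y/x)) and y* = (y/x)·x*.
Numerically y/x = 3.343702, so x* = 77/(5 + 5·3.343702) = 3.5454.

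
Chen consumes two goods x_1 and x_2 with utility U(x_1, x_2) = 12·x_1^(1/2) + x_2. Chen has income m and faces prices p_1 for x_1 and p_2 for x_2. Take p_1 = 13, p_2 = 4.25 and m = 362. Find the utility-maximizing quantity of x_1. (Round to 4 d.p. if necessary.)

Set MRS = p_1/p_2: 6·x_1^(−1/2) = p_1/p_2.
Thus x_1* = (6·p_2/p_1)² — independent of m — with the rest of income spent on x_2.
Plugging in: x_1* = (6·4.25/13)² = 3.8476.

x_1* = 3.8476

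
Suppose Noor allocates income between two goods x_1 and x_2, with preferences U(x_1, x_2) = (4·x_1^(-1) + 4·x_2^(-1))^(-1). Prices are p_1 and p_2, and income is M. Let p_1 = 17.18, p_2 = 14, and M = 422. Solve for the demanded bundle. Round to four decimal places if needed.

From the CES first-order condition, (x_2/x_1)^(2) = p_1/p_2.
Solve for the ratio: x_2/x_1 = [p_1/p_2]^(0.5).
Substitute x_2 = (x_2/x_1)·x_1 into the budget: x_1* = M/(p_1 + p_2·(x_2/x_1)).
Numerically x_2/x_1 = 1.107765, so x_1* = 422/(17.18 + 14·1.107765) = 12.9097 and x_2* = 1.107765·12.9097 = 14.3009.

x_1* = 12.9097, x_2* = 14.3009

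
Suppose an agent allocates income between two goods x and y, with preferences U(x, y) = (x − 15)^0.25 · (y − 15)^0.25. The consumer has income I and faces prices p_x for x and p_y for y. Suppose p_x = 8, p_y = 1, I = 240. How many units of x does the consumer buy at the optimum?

x* = 21.5625

Let x' = x−15, y' = y−15. MRS = y'/x' = p_x/p_y.
Substituting into the budget: x* = 15 + 0.5·(I − 15·p_x − 15·p_y)/p_x, and y* = 15 + 0.5·(…)/p_y.
Discretionary income = 240 − 15·8 − 15·1 = 105; x* = 15 + 0.5·105/8 = 21.5625.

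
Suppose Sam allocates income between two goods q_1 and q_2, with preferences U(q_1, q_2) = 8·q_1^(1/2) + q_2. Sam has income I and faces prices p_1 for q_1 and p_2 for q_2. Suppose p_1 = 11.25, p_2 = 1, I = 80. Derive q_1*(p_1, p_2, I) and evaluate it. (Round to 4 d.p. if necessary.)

MU_q_1 = 4/√q_1, MU_q_2 = 1. Tangency: 4/√q_1 = p_1/p_2.
Solve: √q_1 = 4·p_2/p_1, so q_1*(p_1,p_2) = (4·p_2/p_1)², and q_2* = (I − p_1·q_1*)/p_2.
Plugging in: q_1* = (4·1/11.25)² = 0.1264.

q_1* = 0.1264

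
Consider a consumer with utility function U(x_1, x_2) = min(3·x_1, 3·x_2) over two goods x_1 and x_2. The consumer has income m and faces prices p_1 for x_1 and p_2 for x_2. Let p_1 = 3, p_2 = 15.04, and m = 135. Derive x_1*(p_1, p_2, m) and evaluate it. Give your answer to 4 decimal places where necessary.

x_1* = 7.4834

Leontief preferences: the optimum is at the kink where x_1/3 = x_2/3, i.e. x_2 = x_1.
Budget: p_1·x_1 + p_2·x_1 = m, so (3·p_1 + 3·p_2)·x_1 = 3·m.
Demand: x_1*(p_1,p_2,m) = 3·m/(3·p_1 + 3·p_2), x_2* = 3·m/(3·p_1 + 3·p_2).
Here 3·3 + 3·15.04 = 54.12, giving x_1* = 7.4834.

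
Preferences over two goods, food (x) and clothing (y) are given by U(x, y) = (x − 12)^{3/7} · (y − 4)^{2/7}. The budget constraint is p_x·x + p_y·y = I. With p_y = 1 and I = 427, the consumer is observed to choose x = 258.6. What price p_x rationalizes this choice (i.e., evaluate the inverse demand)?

p_x = 1

MRS = (3/2)·(y−4)/(x−12). Tangency with p_x/p_y gives y−4 = (2/3)·(p_x/p_y)·(x−12).
After buying the subsistence bundle (12, 4), a share 0.6 of the remaining income goes to x: x* = 12 + 0.6·(I − 12p_x − 4p_y)/p_x.
Set x* = 258.6 in the demand function and solve for p_x: p_x = 1.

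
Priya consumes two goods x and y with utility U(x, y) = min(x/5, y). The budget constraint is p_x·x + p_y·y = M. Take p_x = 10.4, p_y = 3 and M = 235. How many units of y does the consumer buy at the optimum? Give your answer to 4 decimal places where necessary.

y* = 4.2727

With perfect complements, no substitution: consume in ratio x:y = 5:1.
Budget: p_x·x + p_y·(1/5)·x = M, so (5·p_x + p_y)·x = 5·M.
Demand: x*(p_x,p_y,M) = 5·M/(5·p_x + p_y), y* = M/(5·p_x + p_y).
Here 5·10.4 + 3 = 55, giving y* = 4.2727.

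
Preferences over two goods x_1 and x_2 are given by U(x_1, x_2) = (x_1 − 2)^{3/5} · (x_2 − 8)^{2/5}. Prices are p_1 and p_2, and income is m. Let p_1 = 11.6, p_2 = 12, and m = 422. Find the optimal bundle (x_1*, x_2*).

This is Cobb-Douglas in (x_1−2, x_2−8): tangency gives 0.6·p_2·(x_2−8) = 0.4·p_1·(x_1−2).
After buying the subsistence bundle (2, 8), a share 0.6 of the remaining income goes to x_1: x_1* = 2 + 0.6·(m − 2p_1 − 8p_2)/p_1.
Discretionary income = 422 − 2·11.6 − 8·12 = 302.8; x_1* = 2 + 0.6·302.8/11.6 = 17.6621; x_2* = 8 + 0.4·302.8/12 = 18.0933.

x_1* = 17.6621, x_2* = 18.0933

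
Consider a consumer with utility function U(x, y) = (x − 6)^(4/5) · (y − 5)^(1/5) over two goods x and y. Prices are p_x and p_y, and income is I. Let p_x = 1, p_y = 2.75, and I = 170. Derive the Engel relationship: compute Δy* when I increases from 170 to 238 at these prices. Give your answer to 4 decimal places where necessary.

Let x' = x−6, y' = y−5. MRS = 4·y'/x' = p_x/p_y.
After buying the subsistence bundle (6, 5), a share 0.8 of the remaining income goes to x: x* = 6 + 0.8·(I − 6p_x − 5p_y)/p_x.
Discretionary income = 170 − 6·1 − 5·2.75 = 150.25; y* = 5 + 0.2·150.25/2.75 = 15.9273.
At I' = 238: y* = 20.8727. Change: 20.8727 − 15.9273 = 4.9455.

Δy* = 4.9455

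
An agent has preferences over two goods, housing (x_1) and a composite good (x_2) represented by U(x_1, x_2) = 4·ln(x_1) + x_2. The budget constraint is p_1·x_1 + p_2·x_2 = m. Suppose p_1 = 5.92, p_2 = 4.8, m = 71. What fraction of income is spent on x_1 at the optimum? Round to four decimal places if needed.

share on x_1 = 0.2704

So x_1*(p_1,p_2) = 4·p_2/p_1, independent of income; and x_2* = (m − 4·p_2)/p_2.
At the given prices: x_1* = 4·4.8/5.92 = 3.2432, and x_2* = 10.7917.
Expenditure on x_1: 5.92·3.2432 = 19.2; share = 0.2704.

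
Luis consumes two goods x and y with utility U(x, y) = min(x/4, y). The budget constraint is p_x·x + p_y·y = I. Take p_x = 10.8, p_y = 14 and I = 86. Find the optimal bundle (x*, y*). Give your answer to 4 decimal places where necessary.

x* = 6.014, y* = 1.5035

With perfect complements, no substitution: consume in ratio x:y = 4:1.
Budget: p_x·x + p_y·(1/4)·x = I, so (4·p_x + p_y)·x = 4·I.
Demand: x*(p_x,p_y,I) = 4·I/(4·p_x + p_y), y* = I/(4·p_x + p_y).
Here 4·10.8 + 14 = 57.2, giving x* = 6.014 and y* = 1.5035.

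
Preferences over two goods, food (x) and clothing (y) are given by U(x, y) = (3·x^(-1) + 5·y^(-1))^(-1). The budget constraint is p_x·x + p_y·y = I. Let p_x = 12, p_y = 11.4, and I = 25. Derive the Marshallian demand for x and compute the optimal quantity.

x* = 0.9225

MU_x ∝ 3·x^(-2), MU_y ∝ 5·y^(-2), so MRS = (3/5)·(y/x)^(2) = p_x/p_y.
Solve for the ratio: y/x = [(5/3)·p_x/p_y]^(0.5).
With the ratio pinned down, the budget gives x* = I/(p_x + p_y·(y/x)) and y* = (y/x)·x*.
Numerically y/x = 1.324532, so x* = 25/(12 + 11.4·1.324532) = 0.9225.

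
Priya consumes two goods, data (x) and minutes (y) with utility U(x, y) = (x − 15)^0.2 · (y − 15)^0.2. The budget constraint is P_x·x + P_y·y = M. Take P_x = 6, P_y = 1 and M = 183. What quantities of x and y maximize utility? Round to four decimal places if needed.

x* = 21.5, y* = 54

Discretionary income = 183 − 15·6 − 15·1 = 78; x* = 15 + 0.5·78/6 = 21.5; y* = 15 + 0.5·78/1 = 54.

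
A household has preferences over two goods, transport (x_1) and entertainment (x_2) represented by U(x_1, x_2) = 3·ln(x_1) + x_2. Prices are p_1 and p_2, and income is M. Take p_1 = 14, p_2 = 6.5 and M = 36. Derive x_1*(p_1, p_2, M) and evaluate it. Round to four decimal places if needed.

x_1* = 1.3929

So x_1*(p_1,p_2) = 3·p_2/p_1, independent of income; and x_2* = (M − 3·p_2)/p_2.
At the given prices: x_1* = 3·6.5/14 = 1.3929.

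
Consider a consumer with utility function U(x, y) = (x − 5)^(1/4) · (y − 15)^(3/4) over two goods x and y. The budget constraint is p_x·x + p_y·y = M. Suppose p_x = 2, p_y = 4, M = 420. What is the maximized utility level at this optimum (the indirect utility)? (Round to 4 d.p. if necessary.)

V = 59.2989

MRS = (1/3)·(y−15)/(x−5). Tangency with p_x/p_y gives y−15 = 3·(p_x/p_y)·(x−5).
After buying the subsistence bundle (5, 15), a share 0.25 of the remaining income goes to x: x* = 5 + 0.25·(M − 5p_x − 15p_y)/p_x.
Discretionary income = 420 − 5·2 − 15·4 = 350; x* = 5 + 0.25·350/2 = 48.75; y* = 15 + 0.75·350/4 = 80.625.
Utility at the optimum: U(48.75, 80.625) = 59.2989.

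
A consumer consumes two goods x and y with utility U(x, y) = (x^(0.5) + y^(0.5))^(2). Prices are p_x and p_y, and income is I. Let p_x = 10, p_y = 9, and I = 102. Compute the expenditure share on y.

MRS = MU_x/MU_y = (y/x)^(0.5). Set equal to p_x/p_y.
Solve for the ratio: y/x = [p_x/p_y]^(2).
With the ratio pinned down, the budget gives x* = I/(p_x + p_y·(y/x)) and y* = (y/x)·x*.
Numerically y/x = 1.234568, so x* = 102/(10 + 9·1.234568) = 4.8316 and y* = 1.234568·4.8316 = 5.9649.
Expenditure on y: 9·5.9649 = 53.6842; share = 0.5263.

share on y = 0.5263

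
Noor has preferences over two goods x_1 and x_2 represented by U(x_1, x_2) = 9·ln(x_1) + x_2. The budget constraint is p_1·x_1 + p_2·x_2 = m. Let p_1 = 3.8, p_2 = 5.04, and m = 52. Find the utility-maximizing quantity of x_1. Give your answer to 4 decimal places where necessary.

MU_x_1 = 9/x_1, MU_x_2 = 1. Tangency: 9/x_1 = p_1/p_2.
So x_1*(p_1,p_2) = 9·p_2/p_1, independent of income; and x_2* = (m − 9·p_2)/p_2.
At the given prices: x_1* = 9·5.04/3.8 = 11.9368.

x_1* = 11.9368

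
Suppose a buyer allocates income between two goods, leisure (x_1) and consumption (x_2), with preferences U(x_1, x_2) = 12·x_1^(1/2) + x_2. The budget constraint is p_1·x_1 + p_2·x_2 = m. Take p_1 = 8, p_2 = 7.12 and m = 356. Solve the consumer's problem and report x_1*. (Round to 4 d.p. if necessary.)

Utility is quasi-linear in x_2; the FOC for x_1 is 6/√x_1 = p_1/p_2.
Thus x_1* = (6·p_2/p_1)² — independent of m — with the rest of income spent on x_2.
Plugging in: x_1* = (6·7.12/8)² = 28.5156.

x_1* = 28.5156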